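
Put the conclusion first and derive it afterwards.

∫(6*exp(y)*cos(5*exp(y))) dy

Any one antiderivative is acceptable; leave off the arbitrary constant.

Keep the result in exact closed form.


The answer is 6*sin(5*exp(y))/5.
Step 1. Substitute u = exp(y), turning ∫(6*exp(y)*cos(5*exp(y))) dy into ∫(6*cos(5*u)) du: now ∫(6*cos(5*u)) du.
Step 2. Evaluate the standard form: now 6*sin(5*u)/5.
Step 3. Substitute back u = exp(y): now 6*sin(5*exp(y))/5.
Answer: 6*sin(5*exp(y))/5.


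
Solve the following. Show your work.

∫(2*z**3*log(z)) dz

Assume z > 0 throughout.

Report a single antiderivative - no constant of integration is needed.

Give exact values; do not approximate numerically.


Step 1. Integrate ∫(2*z**3*log(z)) dz by parts with u = log(z), dv = (2*z**3) dz, so v = z**4/2 [assuming z > 0]: now z**4*log(z)/2 + ∫(-z**3/2) dz.
Step 2. Evaluate the standard form: now z**4*log(z)/2 - z**4/8.
Answer: z**4*log(z)/2 - z**4/8.


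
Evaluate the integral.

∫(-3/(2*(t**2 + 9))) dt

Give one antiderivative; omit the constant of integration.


Answer: -atan(t/3)/2.


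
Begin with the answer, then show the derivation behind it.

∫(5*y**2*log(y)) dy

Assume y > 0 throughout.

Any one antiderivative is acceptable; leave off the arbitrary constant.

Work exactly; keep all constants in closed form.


The answer is 5*y**3*log(y)/3 - 5*y**3/9.
Step 1. Integrate ∫(5*y**2*log(y)) dy by parts with u = log(y), dv = (5*y**2) dy, so v = 5*y**3/3 [assuming y > 0]: now 5*y**3*log(y)/3 + ∫(-5*y**2/3) dy.
Step 2. Evaluate the standard form: now 5*y**3*log(y)/3 - 5*y**3/9.
Answer: 5*y**3*log(y)/3 - 5*y**3/9.


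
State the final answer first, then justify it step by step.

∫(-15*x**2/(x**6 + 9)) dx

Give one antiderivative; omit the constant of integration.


The answer is -5*atan(x**3/3)/3.
Step 1. Substitute u = x**3, turning ∫(-15*x**2/(x**6 + 9)) dx into ∫(-5/(u**2 + 9)) du: now ∫(-5/(u**2 + 9)) du.
Step 2. Evaluate the standard form: now -5*atan(u/3)/3.
Step 3. Substitute back u = x**3: now -5*atan(x**3/3)/3.
Answer: -5*atan(x**3/3)/3.


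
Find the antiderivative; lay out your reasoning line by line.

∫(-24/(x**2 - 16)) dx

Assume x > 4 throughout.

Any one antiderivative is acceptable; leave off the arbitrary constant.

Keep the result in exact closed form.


Step 1. Decompose ∫(-24/(x**2 - 16)) dx by partial fractions, -24/(x**2 - 16) = 3/(x + 4) - 3/(x - 4): now ∫(-3/(x - 4)) dx + ∫(3/(x + 4)) dx.
Step 2. Evaluate the standard form [assuming x > 4]: now -3*log(x - 4) + ∫(3/(x + 4)) dx.
Step 3. Evaluate the standard form [assuming x > -4]: now -3*log(x - 4) + 3*log(x + 4).
Answer: -3*log(x - 4) + 3*log(x + 4).


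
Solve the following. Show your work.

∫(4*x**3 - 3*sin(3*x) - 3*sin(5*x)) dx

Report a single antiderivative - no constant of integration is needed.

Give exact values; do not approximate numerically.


Step 1. Rewrite: now ∫(4*x**3) dx + ∫(-3*sin(3*x)) dx + ∫(-3*sin(5*x)) dx.
Step 2. Evaluate the standard form: now cos(3*x) + ∫(4*x**3) dx + ∫(-3*sin(5*x)) dx.
Step 3. Evaluate the standard form: now cos(3*x) + 3*cos(5*x)/5 + ∫(4*x**3) dx.
Step 4. Evaluate the standard form: now x**4 + cos(3*x) + 3*cos(5*x)/5.
Answer: x**4 + cos(3*x) + 3*cos(5*x)/5.


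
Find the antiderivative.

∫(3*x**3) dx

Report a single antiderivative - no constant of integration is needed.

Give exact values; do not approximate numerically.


Answer: 3*x**4/4.


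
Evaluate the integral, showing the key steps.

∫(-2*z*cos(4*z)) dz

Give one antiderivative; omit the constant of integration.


Step 1. Integrate ∫(-2*z*cos(4*z)) dz by parts with u = z, dv = (-2*cos(4*z)) dz, so v = -sin(4*z)/2: now -z*sin(4*z)/2 + ∫(sin(4*z)/2) dz.
Step 2. Evaluate the standard form: now -z*sin(4*z)/2 - cos(4*z)/8.
Answer: -z*sin(4*z)/2 - cos(4*z)/8.


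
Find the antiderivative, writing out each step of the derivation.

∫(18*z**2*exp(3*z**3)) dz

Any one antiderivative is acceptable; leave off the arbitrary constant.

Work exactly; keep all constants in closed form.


Step 1. Substitute u = z**3, turning ∫(18*z**2*exp(3*z**3)) dz into ∫(6*exp(3*u)) du: now ∫(6*exp(3*u)) du.
Step 2. Evaluate the standard form: now 2*exp(3*u).
Step 3. Substitute back u = z**3: now 2*exp(3*z**3).
Answer: 2*exp(3*z**3).


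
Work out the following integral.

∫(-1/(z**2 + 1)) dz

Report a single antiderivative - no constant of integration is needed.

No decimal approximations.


Answer: -atan(z).


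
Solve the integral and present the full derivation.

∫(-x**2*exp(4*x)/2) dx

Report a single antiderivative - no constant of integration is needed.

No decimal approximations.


Step 1. Integrate ∫(-x**2*exp(4*x)/2) dx by parts with u = x**2, dv = (-exp(4*x)/2) dx, so v = -exp(4*x)/8: now -x**2*exp(4*x)/8 + ∫(x*exp(4*x)/4) dx.
Step 2. Integrate ∫(x*exp(4*x)/4) dx by parts with u = x, dv = (exp(4*x)/4) dx, so v = exp(4*x)/16: now -x**2*exp(4*x)/8 + x*exp(4*x)/16 + ∫(-exp(4*x)/16) dx.
Step 3. Evaluate the standard form: now -x**2*exp(4*x)/8 + x*exp(4*x)/16 - exp(4*x)/64.
Answer: -x**2*exp(4*x)/8 + x*exp(4*x)/16 - exp(4*x)/64.


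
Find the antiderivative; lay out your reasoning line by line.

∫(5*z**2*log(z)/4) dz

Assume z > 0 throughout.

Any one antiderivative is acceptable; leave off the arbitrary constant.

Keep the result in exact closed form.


Step 1. Integrate ∫(5*z**2*log(z)/4) dz by parts with u = log(z), dv = (5*z**2/4) dz, so v = 5*z**3/12 [assuming z > 0]: now 5*z**3*log(z)/12 + ∫(-5*z**2/12) dz.
Step 2. Evaluate the standard form: now 5*z**3*log(z)/12 - 5*z**3/36.
Answer: 5*z**3*log(z)/12 - 5*z**3/36.


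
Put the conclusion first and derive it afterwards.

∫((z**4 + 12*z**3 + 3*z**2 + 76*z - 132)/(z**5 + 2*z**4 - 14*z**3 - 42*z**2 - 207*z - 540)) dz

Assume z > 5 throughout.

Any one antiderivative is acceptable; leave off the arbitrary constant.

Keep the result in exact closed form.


The answer is log(z - 5) + 4*log(z + 3) - 4*log(z + 4) + atan(z/3)/3.
Step 1. Decompose ∫((z**4 + 12*z**3 + 3*z**2 + 76*z - 132)/(z**5 + 2*z**4 - 14*z**3 - 42*z**2 - 207*z - 540)) dz by partial fractions, (z**4 + 12*z**3 + 3*z**2 + 76*z - 132)/(z**5 + 2*z**4 - 14*z**3 - 42*z**2 - 207*z - 540) = 1/(z**2 + 9) - 4/(z + 4) + 4/(z + 3) + 1/(z - 5): now ∫(1/(z - 5)) dz + ∫(4/(z + 3)) dz + ∫(-4/(z + 4)) dz + ∫(1/(z**2 + 9)) dz.
Step 2. Evaluate the standard form [assuming z > -4]: now -4*log(z + 4) + ∫(1/(z - 5)) dz + ∫(4/(z + 3)) dz + ∫(1/(z**2 + 9)) dz.
Step 3. Evaluate the standard form [assuming z > -3]: now 4*log(z + 3) - 4*log(z + 4) + ∫(1/(z - 5)) dz + ∫(1/(z**2 + 9)) dz.
Step 4. Evaluate the standard form [assuming z > 5]: now log(z - 5) + 4*log(z + 3) - 4*log(z + 4) + ∫(1/(z**2 + 9)) dz.
Step 5. Evaluate the standard form: now log(z - 5) + 4*log(z + 3) - 4*log(z + 4) + atan(z/3)/3.
Answer: log(z - 5) + 4*log(z + 3) - 4*log(z + 4) + atan(z/3)/3.


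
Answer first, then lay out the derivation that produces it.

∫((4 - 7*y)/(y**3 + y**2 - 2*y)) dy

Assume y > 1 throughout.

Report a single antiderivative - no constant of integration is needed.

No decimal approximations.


The answer is -2*log(y) - log(y - 1) + 3*log(y + 2).
Step 1. Decompose ∫((4 - 7*y)/(y**3 + y**2 - 2*y)) dy by partial fractions, (4 - 7*y)/(y**3 + y**2 - 2*y) = 3/(y + 2) - 1/(y - 1) - 2/y: now ∫(-2/y) dy + ∫(-1/(y - 1)) dy + ∫(3/(y + 2)) dy.
Step 2. Evaluate the standard form [assuming y > 1]: now -log(y - 1) + ∫(-2/y) dy + ∫(3/(y + 2)) dy.
Step 3. Evaluate the standard form [assuming y > -2]: now -log(y - 1) + 3*log(y + 2) + ∫(-2/y) dy.
Step 4. Evaluate the standard form [assuming y > 0]: now -2*log(y) - log(y - 1) + 3*log(y + 2).
Answer: -2*log(y) - log(y - 1) + 3*log(y + 2).


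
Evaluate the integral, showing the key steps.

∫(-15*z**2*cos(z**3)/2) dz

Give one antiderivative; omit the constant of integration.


Step 1. Substitute u = z**3, turning ∫(-15*z**2*cos(z**3)/2) dz into ∫(-5*cos(u)/2) du: now ∫(-5*cos(u)/2) du.
Step 2. Evaluate the standard form: now -5*sin(u)/2.
Step 3. Substitute back u = z**3: now -5*sin(z**3)/2.
Answer: -5*sin(z**3)/2.


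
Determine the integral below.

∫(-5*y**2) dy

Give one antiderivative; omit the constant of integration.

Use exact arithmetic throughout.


Answer: -5*y**3/3.


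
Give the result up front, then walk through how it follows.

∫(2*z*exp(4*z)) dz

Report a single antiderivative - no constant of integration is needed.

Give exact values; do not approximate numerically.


The answer is z*exp(4*z)/2 - exp(4*z)/8.
Step 1. Integrate ∫(2*z*exp(4*z)) dz by parts with u = z, dv = (2*exp(4*z)) dz, so v = exp(4*z)/2: now z*exp(4*z)/2 + ∫(-exp(4*z)/2) dz.
Step 2. Evaluate the standard form: now z*exp(4*z)/2 - exp(4*z)/8.
Answer: z*exp(4*z)/2 - exp(4*z)/8.


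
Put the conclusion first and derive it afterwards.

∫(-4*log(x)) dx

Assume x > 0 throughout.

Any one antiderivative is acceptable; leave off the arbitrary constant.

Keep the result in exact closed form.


The answer is -4*x*log(x) + 4*x.
Step 1. Integrate ∫(-4*log(x)) dx by parts with u = log(x), dv = (-4) dx, so v = -4*x [assuming x > 0]: now -4*x*log(x) + ∫(4) dx.
Step 2. Evaluate the standard form: now -4*x*log(x) + 4*x.
Answer: -4*x*log(x) + 4*x.


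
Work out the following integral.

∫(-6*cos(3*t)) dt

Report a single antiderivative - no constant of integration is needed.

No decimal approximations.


Answer: -2*sin(3*t).


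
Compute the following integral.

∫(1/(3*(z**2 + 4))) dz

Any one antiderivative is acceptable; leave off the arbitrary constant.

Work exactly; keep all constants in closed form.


Answer: atan(z/2)/6.


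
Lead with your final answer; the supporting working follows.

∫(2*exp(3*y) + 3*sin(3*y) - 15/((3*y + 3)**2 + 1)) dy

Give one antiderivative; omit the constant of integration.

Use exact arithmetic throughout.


The answer is 2*exp(3*y)/3 - cos(3*y) - 5*atan(3*y + 3).
Step 1. Rewrite: now ∫(-15/((3*y + 3)**2 + 1)) dy + ∫(2*exp(3*y)) dy + ∫(3*sin(3*y)) dy.
Step 2. Evaluate the standard form: now 2*exp(3*y)/3 + ∫(-15/((3*y + 3)**2 + 1)) dy + ∫(3*sin(3*y)) dy.
Step 3. Evaluate the standard form: now 2*exp(3*y)/3 - cos(3*y) + ∫(-15/((3*y + 3)**2 + 1)) dy.
Step 4. Substitute u = 3*y + 3, turning ∫(-15/((3*y + 3)**2 + 1)) dy into ∫(-5/(u**2 + 1)) du: now 2*exp(3*y)/3 - cos(3*y) + ∫(-5/(u**2 + 1)) du.
Step 5. Evaluate the standard form: now 2*exp(3*y)/3 - cos(3*y) - 5*atan(u).
Step 6. Substitute back u = 3*y + 3: now 2*exp(3*y)/3 - cos(3*y) - 5*atan(3*y + 3).
Answer: 2*exp(3*y)/3 - cos(3*y) - 5*atan(3*y + 3).


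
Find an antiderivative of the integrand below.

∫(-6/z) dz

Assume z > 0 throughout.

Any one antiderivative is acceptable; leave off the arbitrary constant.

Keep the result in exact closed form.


Answer: -6*log(z).


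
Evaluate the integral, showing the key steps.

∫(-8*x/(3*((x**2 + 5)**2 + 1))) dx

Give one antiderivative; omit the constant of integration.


Step 1. Substitute u = x**2 + 5, turning ∫(-8*x/(3*((x**2 + 5)**2 + 1))) dx into ∫(-4/(3*(u**2 + 1))) du: now ∫(-4/(3*(u**2 + 1))) du.
Step 2. Evaluate the standard form: now -4*atan(u)/3.
Step 3. Substitute back u = x**2 + 5: now -4*atan(x**2 + 5)/3.
Answer: -4*atan(x**2 + 5)/3.


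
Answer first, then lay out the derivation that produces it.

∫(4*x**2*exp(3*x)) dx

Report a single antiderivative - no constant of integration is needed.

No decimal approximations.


The answer is 4*x**2*exp(3*x)/3 - 8*x*exp(3*x)/9 + 8*exp(3*x)/27.
Step 1. Integrate ∫(4*x**2*exp(3*x)) dx by parts with u = x**2, dv = (4*exp(3*x)) dx, so v = 4*exp(3*x)/3: now 4*x**2*exp(3*x)/3 + ∫(-8*x*exp(3*x)/3) dx.
Step 2. Integrate ∫(-8*x*exp(3*x)/3) dx by parts with u = x, dv = (-8*exp(3*x)/3) dx, so v = -8*exp(3*x)/9: now 4*x**2*exp(3*x)/3 - 8*x*exp(3*x)/9 + ∫(8*exp(3*x)/9) dx.
Step 3. Evaluate the standard form: now 4*x**2*exp(3*x)/3 - 8*x*exp(3*x)/9 + 8*exp(3*x)/27.
Answer: 4*x**2*exp(3*x)/3 - 8*x*exp(3*x)/9 + 8*exp(3*x)/27.


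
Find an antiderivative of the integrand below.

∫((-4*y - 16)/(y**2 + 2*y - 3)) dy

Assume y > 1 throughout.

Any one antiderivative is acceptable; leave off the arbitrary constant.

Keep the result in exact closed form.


Answer: -5*log(y - 1) + log(y + 3).


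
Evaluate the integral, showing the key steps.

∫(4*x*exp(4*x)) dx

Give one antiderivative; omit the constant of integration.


Step 1. Integrate ∫(4*x*exp(4*x)) dx by parts with u = x, dv = (4*exp(4*x)) dx, so v = exp(4*x): now x*exp(4*x) + ∫(-exp(4*x)) dx.
Step 2. Evaluate the standard form: now x*exp(4*x) - exp(4*x)/4.
Answer: x*exp(4*x) - exp(4*x)/4.


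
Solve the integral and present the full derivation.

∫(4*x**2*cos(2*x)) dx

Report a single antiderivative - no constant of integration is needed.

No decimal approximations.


Step 1. Integrate ∫(4*x**2*cos(2*x)) dx by parts with u = x**2, dv = (4*cos(2*x)) dx, so v = 2*sin(2*x): now 2*x**2*sin(2*x) + ∫(-4*x*sin(2*x)) dx.
Step 2. Integrate ∫(-4*x*sin(2*x)) dx by parts with u = x, dv = (-4*sin(2*x)) dx, so v = 2*cos(2*x): now 2*x**2*sin(2*x) + 2*x*cos(2*x) + ∫(-2*cos(2*x)) dx.
Step 3. Evaluate the standard form: now 2*x**2*sin(2*x) + 2*x*cos(2*x) - sin(2*x).
Answer: 2*x**2*sin(2*x) + 2*x*cos(2*x) - sin(2*x).


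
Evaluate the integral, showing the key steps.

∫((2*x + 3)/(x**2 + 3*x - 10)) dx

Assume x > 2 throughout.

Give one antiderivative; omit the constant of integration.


Step 1. Decompose ∫((2*x + 3)/(x**2 + 3*x - 10)) dx by partial fractions, (2*x + 3)/(x**2 + 3*x - 10) = 1/(x + 5) + 1/(x - 2): now ∫(1/(x - 2)) dx + ∫(1/(x + 5)) dx.
Step 2. Evaluate the standard form [assuming x > -5]: now log(x + 5) + ∫(1/(x - 2)) dx.
Step 3. Evaluate the standard form [assuming x > 2]: now log(x - 2) + log(x + 5).
Answer: log(x - 2) + log(x + 5).


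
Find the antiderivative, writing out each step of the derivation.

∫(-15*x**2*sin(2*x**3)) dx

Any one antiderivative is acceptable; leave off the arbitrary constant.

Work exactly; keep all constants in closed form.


Step 1. Substitute u = x**3, turning ∫(-15*x**2*sin(2*x**3)) dx into ∫(-5*sin(2*u)) du: now ∫(-5*sin(2*u)) du.
Step 2. Evaluate the standard form: now 5*cos(2*u)/2.
Step 3. Substitute back u = x**3: now 5*cos(2*x**3)/2.
Answer: 5*cos(2*x**3)/2.


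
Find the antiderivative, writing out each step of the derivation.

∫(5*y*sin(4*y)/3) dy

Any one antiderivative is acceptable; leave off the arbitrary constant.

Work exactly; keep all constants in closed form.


Step 1. Integrate ∫(5*y*sin(4*y)/3) dy by parts with u = y, dv = (5*sin(4*y)/3) dy, so v = -5*cos(4*y)/12: now -5*y*cos(4*y)/12 + ∫(5*cos(4*y)/12) dy.
Step 2. Evaluate the standard form: now -5*y*cos(4*y)/12 + 5*sin(4*y)/48.
Answer: -5*y*cos(4*y)/12 + 5*sin(4*y)/48.


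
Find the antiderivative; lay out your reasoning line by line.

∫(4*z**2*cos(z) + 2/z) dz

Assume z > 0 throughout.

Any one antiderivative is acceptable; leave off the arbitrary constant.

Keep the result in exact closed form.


Step 1. Rewrite: now ∫(2/z) dz + ∫(4*z**2*cos(z)) dz.
Step 2. Evaluate the standard form [assuming z > 0]: now 2*log(z) + ∫(4*z**2*cos(z)) dz.
Step 3. Integrate ∫(4*z**2*cos(z)) dz by parts with u = z**2, dv = (4*cos(z)) dz, so v = 4*sin(z): now 4*z**2*sin(z) + 2*log(z) + ∫(-8*z*sin(z)) dz.
Step 4. Integrate ∫(-8*z*sin(z)) dz by parts with u = z, dv = (-8*sin(z)) dz, so v = 8*cos(z): now 4*z**2*sin(z) + 8*z*cos(z) + 2*log(z) + ∫(-8*cos(z)) dz.
Step 5. Evaluate the standard form: now 4*z**2*sin(z) + 8*z*cos(z) + 2*log(z) - 8*sin(z).
Answer: 4*z**2*sin(z) + 8*z*cos(z) + 2*log(z) - 8*sin(z).


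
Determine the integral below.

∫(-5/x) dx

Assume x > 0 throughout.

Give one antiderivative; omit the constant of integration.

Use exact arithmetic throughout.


Answer: -5*log(x).


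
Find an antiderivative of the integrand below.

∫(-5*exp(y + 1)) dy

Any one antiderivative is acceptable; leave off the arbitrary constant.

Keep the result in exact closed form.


Answer: -5*exp(y + 1).


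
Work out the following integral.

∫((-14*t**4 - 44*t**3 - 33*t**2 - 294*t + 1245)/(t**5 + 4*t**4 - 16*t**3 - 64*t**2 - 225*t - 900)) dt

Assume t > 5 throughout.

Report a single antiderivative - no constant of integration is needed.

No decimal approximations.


Answer: -5*log(t - 5) - 5*log(t + 4) - 4*log(t + 5) - atan(t/3).


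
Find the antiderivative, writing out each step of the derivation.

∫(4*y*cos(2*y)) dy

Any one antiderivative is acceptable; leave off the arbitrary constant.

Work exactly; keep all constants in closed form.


Step 1. Integrate ∫(4*y*cos(2*y)) dy by parts with u = y, dv = (4*cos(2*y)) dy, so v = 2*sin(2*y): now 2*y*sin(2*y) + ∫(-2*sin(2*y)) dy.
Step 2. Evaluate the standard form: now 2*y*sin(2*y) + cos(2*y).
Answer: 2*y*sin(2*y) + cos(2*y).


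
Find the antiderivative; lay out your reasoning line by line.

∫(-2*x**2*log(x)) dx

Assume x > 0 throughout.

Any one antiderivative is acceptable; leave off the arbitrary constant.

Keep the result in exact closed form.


Step 1. Integrate ∫(-2*x**2*log(x)) dx by parts with u = log(x), dv = (-2*x**2) dx, so v = -2*x**3/3 [assuming x > 0]: now -2*x**3*log(x)/3 + ∫(2*x**2/3) dx.
Step 2. Evaluate the standard form: now -2*x**3*log(x)/3 + 2*x**3/9.
Answer: -2*x**3*log(x)/3 + 2*x**3/9.


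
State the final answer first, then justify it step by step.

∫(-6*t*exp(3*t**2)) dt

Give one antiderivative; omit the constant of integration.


The answer is -exp(3*t**2).
Step 1. Substitute u = t**2, turning ∫(-6*t*exp(3*t**2)) dt into ∫(-3*exp(3*u)) du: now ∫(-3*exp(3*u)) du.
Step 2. Evaluate the standard form: now -exp(3*u).
Step 3. Substitute back u = t**2: now -exp(3*t**2).
Answer: -exp(3*t**2).


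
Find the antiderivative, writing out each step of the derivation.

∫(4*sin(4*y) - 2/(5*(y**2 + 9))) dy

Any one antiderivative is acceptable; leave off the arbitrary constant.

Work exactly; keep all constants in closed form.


Step 1. Rewrite: now ∫(-2/(5*(y**2 + 9))) dy + ∫(4*sin(4*y)) dy.
Step 2. Evaluate the standard form: now -cos(4*y) + ∫(-2/(5*(y**2 + 9))) dy.
Step 3. Evaluate the standard form: now -cos(4*y) - 2*atan(y/3)/15.
Answer: -cos(4*y) - 2*atan(y/3)/15.


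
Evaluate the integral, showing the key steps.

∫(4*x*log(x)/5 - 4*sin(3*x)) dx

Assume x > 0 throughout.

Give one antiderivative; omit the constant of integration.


Step 1. Rewrite: now ∫(4*x*log(x)/5) dx + ∫(-4*sin(3*x)) dx.
Step 2. Integrate ∫(4*x*log(x)/5) dx by parts with u = log(x), dv = (4*x/5) dx, so v = 2*x**2/5 [assuming x > 0]: now 2*x**2*log(x)/5 + ∫(-2*x/5) dx + ∫(-4*sin(3*x)) dx.
Step 3. Evaluate the standard form: now 2*x**2*log(x)/5 - x**2/5 + ∫(-4*sin(3*x)) dx.
Step 4. Evaluate the standard form: now 2*x**2*log(x)/5 - x**2/5 + 4*cos(3*x)/3.
Answer: 2*x**2*log(x)/5 - x**2/5 + 4*cos(3*x)/3.


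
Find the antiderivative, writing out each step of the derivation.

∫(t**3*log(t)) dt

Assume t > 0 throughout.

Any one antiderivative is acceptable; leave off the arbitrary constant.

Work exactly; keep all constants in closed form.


Step 1. Integrate ∫(t**3*log(t)) dt by parts with u = log(t), dv = (t**3) dt, so v = t**4/4 [assuming t > 0]: now t**4*log(t)/4 + ∫(-t**3/4) dt.
Step 2. Evaluate the standard form: now t**4*log(t)/4 - t**4/16.
Answer: t**4*log(t)/4 - t**4/16.


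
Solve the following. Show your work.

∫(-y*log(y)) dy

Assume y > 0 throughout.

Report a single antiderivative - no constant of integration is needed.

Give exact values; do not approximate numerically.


Step 1. Integrate ∫(-y*log(y)) dy by parts with u = log(y), dv = (-y) dy, so v = -y**2/2 [assuming y > 0]: now -y**2*log(y)/2 + ∫(y/2) dy.
Step 2. Evaluate the standard form: now -y**2*log(y)/2 + y**2/4.
Answer: -y**2*log(y)/2 + y**2/4.


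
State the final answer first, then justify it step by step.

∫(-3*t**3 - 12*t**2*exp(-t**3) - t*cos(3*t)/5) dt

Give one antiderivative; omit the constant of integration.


The answer is -3*t**4/4 - t*sin(3*t)/15 - cos(3*t)/45 + 4*exp(-t**3).
Step 1. Rewrite: now ∫(-3*t**3) dt + ∫(-t*cos(3*t)/5) dt + ∫(-12*t**2*exp(-t**3)) dt.
Step 2. Integrate ∫(-t*cos(3*t)/5) dt by parts with u = t, dv = (-cos(3*t)/5) dt, so v = -sin(3*t)/15: now -t*sin(3*t)/15 + ∫(-3*t**3) dt + ∫(-12*t**2*exp(-t**3)) dt + ∫(sin(3*t)/15) dt.
Step 3. Evaluate the standard form: now -t*sin(3*t)/15 - cos(3*t)/45 + ∫(-3*t**3) dt + ∫(-12*t**2*exp(-t**3)) dt.
Step 4. Substitute u = t**3, turning ∫(-12*t**2*exp(-t**3)) dt into ∫(-4*exp(-u)) du: now -t*sin(3*t)/15 - cos(3*t)/45 + ∫(-3*t**3) dt + ∫(-4*exp(-u)) du.
Step 5. Evaluate the standard form: now -t*sin(3*t)/15 - cos(3*t)/45 + ∫(-3*t**3) dt + 4*exp(-u).
Step 6. Substitute back u = t**3: now -t*sin(3*t)/15 - cos(3*t)/45 + ∫(-3*t**3) dt + 4*exp(-t**3).
Step 7. Evaluate the standard form: now -3*t**4/4 - t*sin(3*t)/15 - cos(3*t)/45 + 4*exp(-t**3).
Answer: -3*t**4/4 - t*sin(3*t)/15 - cos(3*t)/45 + 4*exp(-t**3).


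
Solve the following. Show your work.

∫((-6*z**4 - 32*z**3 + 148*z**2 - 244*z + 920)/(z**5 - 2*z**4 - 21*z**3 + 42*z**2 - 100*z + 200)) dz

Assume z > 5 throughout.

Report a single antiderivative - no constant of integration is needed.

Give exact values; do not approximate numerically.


Step 1. Decompose ∫((-6*z**4 - 32*z**3 + 148*z**2 - 244*z + 920)/(z**5 - 2*z**4 - 21*z**3 + 42*z**2 - 100*z + 200)) dz by partial fractions, (-6*z**4 - 32*z**3 + 148*z**2 - 244*z + 920)/(z**5 - 2*z**4 - 21*z**3 + 42*z**2 - 100*z + 200) = 4/(z**2 + 4) + 3/(z + 5) - 4/(z - 2) - 5/(z - 5): now ∫(-5/(z - 5)) dz + ∫(-4/(z - 2)) dz + ∫(3/(z + 5)) dz + ∫(4/(z**2 + 4)) dz.
Step 2. Evaluate the standard form [assuming z > -5]: now 3*log(z + 5) + ∫(-5/(z - 5)) dz + ∫(-4/(z - 2)) dz + ∫(4/(z**2 + 4)) dz.
Step 3. Evaluate the standard form [assuming z > 5]: now -5*log(z - 5) + 3*log(z + 5) + ∫(-4/(z - 2)) dz + ∫(4/(z**2 + 4)) dz.
Step 4. Evaluate the standard form [assuming z > 2]: now -5*log(z - 5) - 4*log(z - 2) + 3*log(z + 5) + ∫(4/(z**2 + 4)) dz.
Step 5. Evaluate the standard form: now -5*log(z - 5) - 4*log(z - 2) + 3*log(z + 5) + 2*atan(z/2).
Answer: -5*log(z - 5) - 4*log(z - 2) + 3*log(z + 5) + 2*atan(z/2).


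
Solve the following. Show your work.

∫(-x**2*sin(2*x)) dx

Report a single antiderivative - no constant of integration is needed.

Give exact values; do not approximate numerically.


Step 1. Integrate ∫(-x**2*sin(2*x)) dx by parts with u = x**2, dv = (-sin(2*x)) dx, so v = cos(2*x)/2: now x**2*cos(2*x)/2 + ∫(-x*cos(2*x)) dx.
Step 2. Integrate ∫(-x*cos(2*x)) dx by parts with u = x, dv = (-cos(2*x)) dx, so v = -sin(2*x)/2: now x**2*cos(2*x)/2 - x*sin(2*x)/2 + ∫(sin(2*x)/2) dx.
Step 3. Evaluate the standard form: now x**2*cos(2*x)/2 - x*sin(2*x)/2 - cos(2*x)/4.
Answer: x**2*cos(2*x)/2 - x*sin(2*x)/2 - cos(2*x)/4.


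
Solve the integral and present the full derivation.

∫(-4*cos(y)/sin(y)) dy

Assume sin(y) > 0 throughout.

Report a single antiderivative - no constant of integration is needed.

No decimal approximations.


Step 1. Substitute u = sin(y), turning ∫(-4*cos(y)/sin(y)) dy into ∫(-4/u) du: now ∫(-4/u) du.
Step 2. Evaluate the standard form [assuming u > 0]: now -4*log(u).
Step 3. Substitute back u = sin(y): now -4*log(sin(y)).
Answer: -4*log(sin(y)).


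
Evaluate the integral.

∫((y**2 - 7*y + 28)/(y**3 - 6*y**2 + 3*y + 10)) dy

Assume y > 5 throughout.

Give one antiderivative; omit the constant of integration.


Answer: log(y - 5) - 2*log(y - 2) + 2*log(y + 1).


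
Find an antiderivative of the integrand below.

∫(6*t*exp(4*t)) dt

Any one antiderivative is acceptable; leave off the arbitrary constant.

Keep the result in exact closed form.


Answer: 3*t*exp(4*t)/2 - 3*exp(4*t)/8.


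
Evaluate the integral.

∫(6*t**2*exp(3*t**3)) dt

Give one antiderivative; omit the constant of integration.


Answer: 2*exp(3*t**3)/3.


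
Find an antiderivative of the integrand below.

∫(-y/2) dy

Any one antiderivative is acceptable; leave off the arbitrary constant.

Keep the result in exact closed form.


Answer: -y**2/4.


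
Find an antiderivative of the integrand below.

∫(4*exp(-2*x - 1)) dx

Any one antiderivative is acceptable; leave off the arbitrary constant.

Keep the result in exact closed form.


Answer: -2*exp(-2*x - 1).


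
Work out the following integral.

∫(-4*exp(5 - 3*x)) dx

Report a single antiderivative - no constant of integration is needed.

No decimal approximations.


Answer: 4*exp(5 - 3*x)/3.


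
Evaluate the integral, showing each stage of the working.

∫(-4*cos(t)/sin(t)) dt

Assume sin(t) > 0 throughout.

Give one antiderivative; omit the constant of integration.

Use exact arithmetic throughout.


Step 1. Substitute u = sin(t), turning ∫(-4*cos(t)/sin(t)) dt into ∫(-4/u) du: now ∫(-4/u) du.
Step 2. Evaluate the standard form [assuming u > 0]: now -4*log(u).
Step 3. Substitute back u = sin(t): now -4*log(sin(t)).
Answer: -4*log(sin(t)).


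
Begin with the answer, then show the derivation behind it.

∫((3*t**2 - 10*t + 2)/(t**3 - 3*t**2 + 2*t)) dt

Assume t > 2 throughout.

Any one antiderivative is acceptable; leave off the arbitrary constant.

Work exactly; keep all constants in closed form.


The answer is log(t) - 3*log(t - 2) + 5*log(t - 1).
Step 1. Decompose ∫((3*t**2 - 10*t + 2)/(t**3 - 3*t**2 + 2*t)) dt by partial fractions, (3*t**2 - 10*t + 2)/(t**3 - 3*t**2 + 2*t) = 5/(t - 1) - 3/(t - 2) + 1/t: now ∫(1/t) dt + ∫(-3/(t - 2)) dt + ∫(5/(t - 1)) dt.
Step 2. Evaluate the standard form [assuming t > 2]: now -3*log(t - 2) + ∫(1/t) dt + ∫(5/(t - 1)) dt.
Step 3. Evaluate the standard form [assuming t > 0]: now log(t) - 3*log(t - 2) + ∫(5/(t - 1)) dt.
Step 4. Evaluate the standard form [assuming t > 1]: now log(t) - 3*log(t - 2) + 5*log(t - 1).
Answer: log(t) - 3*log(t - 2) + 5*log(t - 1).


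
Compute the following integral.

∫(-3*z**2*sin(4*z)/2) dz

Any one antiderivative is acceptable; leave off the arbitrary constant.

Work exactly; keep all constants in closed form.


Answer: 3*z**2*cos(4*z)/8 - 3*z*sin(4*z)/16 - 3*cos(4*z)/64.


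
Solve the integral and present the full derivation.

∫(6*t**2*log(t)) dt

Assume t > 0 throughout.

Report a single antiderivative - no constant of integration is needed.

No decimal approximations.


Step 1. Integrate ∫(6*t**2*log(t)) dt by parts with u = log(t), dv = (6*t**2) dt, so v = 2*t**3 [assuming t > 0]: now 2*t**3*log(t) + ∫(-2*t**2) dt.
Step 2. Evaluate the standard form: now 2*t**3*log(t) - 2*t**3/3.
Answer: 2*t**3*log(t) - 2*t**3/3.


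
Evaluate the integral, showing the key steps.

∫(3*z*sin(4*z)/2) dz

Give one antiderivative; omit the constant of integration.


Step 1. Integrate ∫(3*z*sin(4*z)/2) dz by parts with u = z, dv = (3*sin(4*z)/2) dz, so v = -3*cos(4*z)/8: now -3*z*cos(4*z)/8 + ∫(3*cos(4*z)/8) dz.
Step 2. Evaluate the standard form: now -3*z*cos(4*z)/8 + 3*sin(4*z)/32.
Answer: -3*z*cos(4*z)/8 + 3*sin(4*z)/32.


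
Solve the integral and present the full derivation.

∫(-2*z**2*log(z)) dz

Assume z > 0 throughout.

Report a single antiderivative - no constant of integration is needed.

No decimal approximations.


Step 1. Integrate ∫(-2*z**2*log(z)) dz by parts with u = log(z), dv = (-2*z**2) dz, so v = -2*z**3/3 [assuming z > 0]: now -2*z**3*log(z)/3 + ∫(2*z**2/3) dz.
Step 2. Evaluate the standard form: now -2*z**3*log(z)/3 + 2*z**3/9.
Answer: -2*z**3*log(z)/3 + 2*z**3/9.


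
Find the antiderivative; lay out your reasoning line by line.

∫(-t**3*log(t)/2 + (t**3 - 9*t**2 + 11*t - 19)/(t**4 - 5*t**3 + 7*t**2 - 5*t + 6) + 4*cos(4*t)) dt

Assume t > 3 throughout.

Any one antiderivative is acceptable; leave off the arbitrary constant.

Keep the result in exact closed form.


Step 1. Rewrite: now ∫(-t**3*log(t)/2) dt + ∫((t**3 - 9*t**2 + 11*t - 19)/(t**4 - 5*t**3 + 7*t**2 - 5*t + 6)) dt + ∫(4*cos(4*t)) dt.
Step 2. Decompose ∫((t**3 - 9*t**2 + 11*t - 19)/(t**4 - 5*t**3 + 7*t**2 - 5*t + 6)) dt by partial fractions, (t**3 - 9*t**2 + 11*t - 19)/(t**4 - 5*t**3 + 7*t**2 - 5*t + 6) = -2/(t**2 + 1) + 5/(t - 2) - 4/(t - 3): now ∫(-t**3*log(t)/2) dt + ∫(-4/(t - 3)) dt + ∫(5/(t - 2)) dt + ∫(-2/(t**2 + 1)) dt + ∫(4*cos(4*t)) dt.
Step 3. Evaluate the standard form [assuming t > 3]: now -4*log(t - 3) + ∫(-t**3*log(t)/2) dt + ∫(5/(t - 2)) dt + ∫(-2/(t**2 + 1)) dt + ∫(4*cos(4*t)) dt.
Step 4. Evaluate the standard form [assuming t > 2]: now -4*log(t - 3) + 5*log(t - 2) + ∫(-t**3*log(t)/2) dt + ∫(-2/(t**2 + 1)) dt + ∫(4*cos(4*t)) dt.
Step 5. Evaluate the standard form: now -4*log(t - 3) + 5*log(t - 2) - 2*atan(t) + ∫(-t**3*log(t)/2) dt + ∫(4*cos(4*t)) dt.
Step 6. Evaluate the standard form: now -4*log(t - 3) + 5*log(t - 2) + sin(4*t) - 2*atan(t) + ∫(-t**3*log(t)/2) dt.
Step 7. Integrate ∫(-t**3*log(t)/2) dt by parts with u = log(t), dv = (-t**3/2) dt, so v = -t**4/8 [assuming t > 0]: now -t**4*log(t)/8 - 4*log(t - 3) + 5*log(t - 2) + sin(4*t) - 2*atan(t) + ∫(t**3/8) dt.
Step 8. Evaluate the standard form: now -t**4*log(t)/8 + t**4/32 - 4*log(t - 3) + 5*log(t - 2) + sin(4*t) - 2*atan(t).
Answer: -t**4*log(t)/8 + t**4/32 - 4*log(t - 3) + 5*log(t - 2) + sin(4*t) - 2*atan(t).


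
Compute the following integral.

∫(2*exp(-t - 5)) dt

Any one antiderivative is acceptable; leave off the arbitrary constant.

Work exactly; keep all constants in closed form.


Answer: -2*exp(-t - 5).


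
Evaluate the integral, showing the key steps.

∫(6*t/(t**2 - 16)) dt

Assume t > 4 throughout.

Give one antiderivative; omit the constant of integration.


Step 1. Decompose ∫(6*t/(t**2 - 16)) dt by partial fractions, 6*t/(t**2 - 16) = 3/(t + 4) + 3/(t - 4): now ∫(3/(t - 4)) dt + ∫(3/(t + 4)) dt.
Step 2. Evaluate the standard form [assuming t > 4]: now 3*log(t - 4) + ∫(3/(t + 4)) dt.
Step 3. Evaluate the standard form [assuming t > -4]: now 3*log(t - 4) + 3*log(t + 4).
Answer: 3*log(t - 4) + 3*log(t + 4).


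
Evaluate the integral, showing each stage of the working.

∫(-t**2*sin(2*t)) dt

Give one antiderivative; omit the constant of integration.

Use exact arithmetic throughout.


Step 1. Integrate ∫(-t**2*sin(2*t)) dt by parts with u = t**2, dv = (-sin(2*t)) dt, so v = cos(2*t)/2: now t**2*cos(2*t)/2 + ∫(-t*cos(2*t)) dt.
Step 2. Integrate ∫(-t*cos(2*t)) dt by parts with u = t, dv = (-cos(2*t)) dt, so v = -sin(2*t)/2: now t**2*cos(2*t)/2 - t*sin(2*t)/2 + ∫(sin(2*t)/2) dt.
Step 3. Evaluate the standard form: now t**2*cos(2*t)/2 - t*sin(2*t)/2 - cos(2*t)/4.
Answer: t**2*cos(2*t)/2 - t*sin(2*t)/2 - cos(2*t)/4.


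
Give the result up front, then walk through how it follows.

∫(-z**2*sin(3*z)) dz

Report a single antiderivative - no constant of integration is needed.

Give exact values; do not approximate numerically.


The answer is z**2*cos(3*z)/3 - 2*z*sin(3*z)/9 - 2*cos(3*z)/27.
Step 1. Integrate ∫(-z**2*sin(3*z)) dz by parts with u = z**2, dv = (-sin(3*z)) dz, so v = cos(3*z)/3: now z**2*cos(3*z)/3 + ∫(-2*z*cos(3*z)/3) dz.
Step 2. Integrate ∫(-2*z*cos(3*z)/3) dz by parts with u = z, dv = (-2*cos(3*z)/3) dz, so v = -2*sin(3*z)/9: now z**2*cos(3*z)/3 - 2*z*sin(3*z)/9 + ∫(2*sin(3*z)/9) dz.
Step 3. Evaluate the standard form: now z**2*cos(3*z)/3 - 2*z*sin(3*z)/9 - 2*cos(3*z)/27.
Answer: z**2*cos(3*z)/3 - 2*z*sin(3*z)/9 - 2*cos(3*z)/27.


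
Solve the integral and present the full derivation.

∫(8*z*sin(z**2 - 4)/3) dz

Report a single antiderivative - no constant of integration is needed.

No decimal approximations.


Step 1. Substitute u = z**2 - 4, turning ∫(8*z*sin(z**2 - 4)/3) dz into ∫(4*sin(u)/3) du: now ∫(4*sin(u)/3) du.
Step 2. Evaluate the standard form: now -4*cos(u)/3.
Step 3. Substitute back u = z**2 - 4: now -4*cos(z**2 - 4)/3.
Answer: -4*cos(z**2 - 4)/3.


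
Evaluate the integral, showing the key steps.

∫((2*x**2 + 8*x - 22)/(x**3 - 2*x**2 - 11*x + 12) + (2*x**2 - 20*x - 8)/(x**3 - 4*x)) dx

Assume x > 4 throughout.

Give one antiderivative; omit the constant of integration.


Step 1. Rewrite: now ∫((2*x**2 - 20*x - 8)/(x**3 - 4*x)) dx + ∫((2*x**2 + 8*x - 22)/(x**3 - 2*x**2 - 11*x + 12)) dx.
Step 2. Decompose ∫((2*x**2 + 8*x - 22)/(x**3 - 2*x**2 - 11*x + 12)) dx by partial fractions, (2*x**2 + 8*x - 22)/(x**3 - 2*x**2 - 11*x + 12) = -1/(x + 3) + 1/(x - 1) + 2/(x - 4): now ∫((2*x**2 - 20*x - 8)/(x**3 - 4*x)) dx + ∫(2/(x - 4)) dx + ∫(1/(x - 1)) dx + ∫(-1/(x + 3)) dx.
Step 3. Evaluate the standard form [assuming x > 4]: now 2*log(x - 4) + ∫((2*x**2 - 20*x - 8)/(x**3 - 4*x)) dx + ∫(1/(x - 1)) dx + ∫(-1/(x + 3)) dx.
Step 4. Evaluate the standard form [assuming x > -3]: now 2*log(x - 4) - log(x + 3) + ∫((2*x**2 - 20*x - 8)/(x**3 - 4*x)) dx + ∫(1/(x - 1)) dx.
Step 5. Evaluate the standard form [assuming x > 1]: now 2*log(x - 4) + log(x - 1) - log(x + 3) + ∫((2*x**2 - 20*x - 8)/(x**3 - 4*x)) dx.
Step 6. Decompose ∫((2*x**2 - 20*x - 8)/(x**3 - 4*x)) dx by partial fractions, (2*x**2 - 20*x - 8)/(x**3 - 4*x) = 5/(x + 2) - 5/(x - 2) + 2/x: now 2*log(x - 4) + log(x - 1) - log(x + 3) + ∫(2/x) dx + ∫(-5/(x - 2)) dx + ∫(5/(x + 2)) dx.
Step 7. Evaluate the standard form [assuming x > -2]: now 2*log(x - 4) + log(x - 1) + 5*log(x + 2) - log(x + 3) + ∫(2/x) dx + ∫(-5/(x - 2)) dx.
Step 8. Evaluate the standard form [assuming x > 0]: now 2*log(x) + 2*log(x - 4) + log(x - 1) + 5*log(x + 2) - log(x + 3) + ∫(-5/(x - 2)) dx.
Step 9. Evaluate the standard form [assuming x > 2]: now 2*log(x) + 2*log(x - 4) - 5*log(x - 2) + log(x - 1) + 5*log(x + 2) - log(x + 3).
Answer: 2*log(x) + 2*log(x - 4) - 5*log(x - 2) + log(x - 1) + 5*log(x + 2) - log(x + 3).


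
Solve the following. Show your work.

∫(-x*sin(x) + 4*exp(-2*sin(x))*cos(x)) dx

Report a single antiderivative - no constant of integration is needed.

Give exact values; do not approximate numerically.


Step 1. Rewrite: now ∫(-x*sin(x)) dx + ∫(4*exp(-2*sin(x))*cos(x)) dx.
Step 2. Integrate ∫(-x*sin(x)) dx by parts with u = x, dv = (-sin(x)) dx, so v = cos(x): now x*cos(x) + ∫(4*exp(-2*sin(x))*cos(x)) dx + ∫(-cos(x)) dx.
Step 3. Evaluate the standard form: now x*cos(x) - sin(x) + ∫(4*exp(-2*sin(x))*cos(x)) dx.
Step 4. Substitute u = sin(x), turning ∫(4*exp(-2*sin(x))*cos(x)) dx into ∫(4*exp(-2*u)) du: now x*cos(x) - sin(x) + ∫(4*exp(-2*u)) du.
Step 5. Evaluate the standard form: now x*cos(x) - sin(x) - 2*exp(-2*u).
Step 6. Substitute back u = sin(x): now x*cos(x) - sin(x) - 2*exp(-2*sin(x)).
Answer: x*cos(x) - sin(x) - 2*exp(-2*sin(x)).


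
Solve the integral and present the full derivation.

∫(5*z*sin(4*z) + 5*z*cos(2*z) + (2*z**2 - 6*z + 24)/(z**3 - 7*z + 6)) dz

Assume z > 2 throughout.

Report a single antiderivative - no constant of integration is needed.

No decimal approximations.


Step 1. Rewrite: now ∫(5*z*sin(4*z)) dz + ∫(5*z*cos(2*z)) dz + ∫((2*z**2 - 6*z + 24)/(z**3 - 7*z + 6)) dz.
Step 2. Decompose ∫((2*z**2 - 6*z + 24)/(z**3 - 7*z + 6)) dz by partial fractions, (2*z**2 - 6*z + 24)/(z**3 - 7*z + 6) = 3/(z + 3) - 5/(z - 1) + 4/(z - 2): now ∫(5*z*sin(4*z)) dz + ∫(5*z*cos(2*z)) dz + ∫(4/(z - 2)) dz + ∫(-5/(z - 1)) dz + ∫(3/(z + 3)) dz.
Step 3. Evaluate the standard form [assuming z > -3]: now 3*log(z + 3) + ∫(5*z*sin(4*z)) dz + ∫(5*z*cos(2*z)) dz + ∫(4/(z - 2)) dz + ∫(-5/(z - 1)) dz.
Step 4. Evaluate the standard form [assuming z > 1]: now -5*log(z - 1) + 3*log(z + 3) + ∫(5*z*sin(4*z)) dz + ∫(5*z*cos(2*z)) dz + ∫(4/(z - 2)) dz.
Step 5. Evaluate the standard form [assuming z > 2]: now 4*log(z - 2) - 5*log(z - 1) + 3*log(z + 3) + ∫(5*z*sin(4*z)) dz + ∫(5*z*cos(2*z)) dz.
Step 6. Integrate ∫(5*z*sin(4*z)) dz by parts with u = z, dv = (5*sin(4*z)) dz, so v = -5*cos(4*z)/4: now -5*z*cos(4*z)/4 + 4*log(z - 2) - 5*log(z - 1) + 3*log(z + 3) + ∫(5*z*cos(2*z)) dz + ∫(5*cos(4*z)/4) dz.
Step 7. Evaluate the standard form: now -5*z*cos(4*z)/4 + 4*log(z - 2) - 5*log(z - 1) + 3*log(z + 3) + 5*sin(4*z)/16 + ∫(5*z*cos(2*z)) dz.
Step 8. Integrate ∫(5*z*cos(2*z)) dz by parts with u = z, dv = (5*cos(2*z)) dz, so v = 5*sin(2*z)/2: now 5*z*sin(2*z)/2 - 5*z*cos(4*z)/4 + 4*log(z - 2) - 5*log(z - 1) + 3*log(z + 3) + 5*sin(4*z)/16 + ∫(-5*sin(2*z)/2) dz.
Step 9. Evaluate the standard form: now 5*z*sin(2*z)/2 - 5*z*cos(4*z)/4 + 4*log(z - 2) - 5*log(z - 1) + 3*log(z + 3) + 5*sin(4*z)/16 + 5*cos(2*z)/4.
Answer: 5*z*sin(2*z)/2 - 5*z*cos(4*z)/4 + 4*log(z - 2) - 5*log(z - 1) + 3*log(z + 3) + 5*sin(4*z)/16 + 5*cos(2*z)/4.


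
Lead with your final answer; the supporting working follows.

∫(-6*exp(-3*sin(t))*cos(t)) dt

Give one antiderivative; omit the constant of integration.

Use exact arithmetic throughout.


The answer is 2*exp(-3*sin(t)).
Step 1. Substitute u = sin(t), turning ∫(-6*exp(-3*sin(t))*cos(t)) dt into ∫(-6*exp(-3*u)) du: now ∫(-6*exp(-3*u)) du.
Step 2. Evaluate the standard form: now 2*exp(-3*u).
Step 3. Substitute back u = sin(t): now 2*exp(-3*sin(t)).
Answer: 2*exp(-3*sin(t)).


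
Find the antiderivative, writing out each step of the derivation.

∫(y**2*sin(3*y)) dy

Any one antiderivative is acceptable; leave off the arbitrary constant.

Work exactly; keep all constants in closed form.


Step 1. Integrate ∫(y**2*sin(3*y)) dy by parts with u = y**2, dv = (sin(3*y)) dy, so v = -cos(3*y)/3: now -y**2*cos(3*y)/3 + ∫(2*y*cos(3*y)/3) dy.
Step 2. Integrate ∫(2*y*cos(3*y)/3) dy by parts with u = y, dv = (2*cos(3*y)/3) dy, so v = 2*sin(3*y)/9: now -y**2*cos(3*y)/3 + 2*y*sin(3*y)/9 + ∫(-2*sin(3*y)/9) dy.
Step 3. Evaluate the standard form: now -y**2*cos(3*y)/3 + 2*y*sin(3*y)/9 + 2*cos(3*y)/27.
Answer: -y**2*cos(3*y)/3 + 2*y*sin(3*y)/9 + 2*cos(3*y)/27.


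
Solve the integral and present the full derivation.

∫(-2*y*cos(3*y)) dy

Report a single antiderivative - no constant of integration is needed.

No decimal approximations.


Step 1. Integrate ∫(-2*y*cos(3*y)) dy by parts with u = y, dv = (-2*cos(3*y)) dy, so v = -2*sin(3*y)/3: now -2*y*sin(3*y)/3 + ∫(2*sin(3*y)/3) dy.
Step 2. Evaluate the standard form: now -2*y*sin(3*y)/3 - 2*cos(3*y)/9.
Answer: -2*y*sin(3*y)/3 - 2*cos(3*y)/9.


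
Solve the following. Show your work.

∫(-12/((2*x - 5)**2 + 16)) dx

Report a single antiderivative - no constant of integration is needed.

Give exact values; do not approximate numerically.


Step 1. Substitute u = 2*x - 5, turning ∫(-12/((2*x - 5)**2 + 16)) dx into ∫(-6/(u**2 + 16)) du: now ∫(-6/(u**2 + 16)) du.
Step 2. Evaluate the standard form: now -3*atan(u/4)/2.
Step 3. Substitute back u = 2*x - 5: now -3*atan(x/2 - 5/4)/2.
Answer: -3*atan(x/2 - 5/4)/2.


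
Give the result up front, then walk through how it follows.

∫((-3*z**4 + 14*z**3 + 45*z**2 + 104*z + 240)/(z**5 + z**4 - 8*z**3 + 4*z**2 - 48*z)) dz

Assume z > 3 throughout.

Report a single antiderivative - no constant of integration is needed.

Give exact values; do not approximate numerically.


The answer is -5*log(z) + 4*log(z - 3) - 2*log(z + 4) - 3*atan(z/2)/2.
Step 1. Decompose ∫((-3*z**4 + 14*z**3 + 45*z**2 + 104*z + 240)/(z**5 + z**4 - 8*z**3 + 4*z**2 - 48*z)) dz by partial fractions, (-3*z**4 + 14*z**3 + 45*z**2 + 104*z + 240)/(z**5 + z**4 - 8*z**3 + 4*z**2 - 48*z) = -3/(z**2 + 4) - 2/(z + 4) + 4/(z - 3) - 5/z: now ∫(-5/z) dz + ∫(4/(z - 3)) dz + ∫(-2/(z + 4)) dz + ∫(-3/(z**2 + 4)) dz.
Step 2. Evaluate the standard form [assuming z > -4]: now -2*log(z + 4) + ∫(-5/z) dz + ∫(4/(z - 3)) dz + ∫(-3/(z**2 + 4)) dz.
Step 3. Evaluate the standard form [assuming z > 0]: now -5*log(z) - 2*log(z + 4) + ∫(4/(z - 3)) dz + ∫(-3/(z**2 + 4)) dz.
Step 4. Evaluate the standard form [assuming z > 3]: now -5*log(z) + 4*log(z - 3) - 2*log(z + 4) + ∫(-3/(z**2 + 4)) dz.
Step 5. Evaluate the standard form: now -5*log(z) + 4*log(z - 3) - 2*log(z + 4) - 3*atan(z/2)/2.
Answer: -5*log(z) + 4*log(z - 3) - 2*log(z + 4) - 3*atan(z/2)/2.


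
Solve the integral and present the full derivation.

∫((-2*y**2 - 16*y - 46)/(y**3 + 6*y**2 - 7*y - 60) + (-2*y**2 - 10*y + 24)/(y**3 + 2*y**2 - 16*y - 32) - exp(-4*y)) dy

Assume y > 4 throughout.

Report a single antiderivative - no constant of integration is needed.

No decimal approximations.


Step 1. Rewrite: now ∫((-2*y**2 - 16*y - 46)/(y**3 + 6*y**2 - 7*y - 60)) dy + ∫((-2*y**2 - 10*y + 24)/(y**3 + 2*y**2 - 16*y - 32)) dy + ∫(-exp(-4*y)) dy.
Step 2. Decompose ∫((-2*y**2 - 16*y - 46)/(y**3 + 6*y**2 - 7*y - 60)) dy by partial fractions, (-2*y**2 - 16*y - 46)/(y**3 + 6*y**2 - 7*y - 60) = -2/(y + 5) + 2/(y + 4) - 2/(y - 3): now ∫((-2*y**2 - 10*y + 24)/(y**3 + 2*y**2 - 16*y - 32)) dy + ∫(-2/(y - 3)) dy + ∫(2/(y + 4)) dy + ∫(-2/(y + 5)) dy + ∫(-exp(-4*y)) dy.
Step 3. Evaluate the standard form [assuming y > -4]: now 2*log(y + 4) + ∫((-2*y**2 - 10*y + 24)/(y**3 + 2*y**2 - 16*y - 32)) dy + ∫(-2/(y - 3)) dy + ∫(-2/(y + 5)) dy + ∫(-exp(-4*y)) dy.
Step 4. Evaluate the standard form [assuming y > -5]: now 2*log(y + 4) - 2*log(y + 5) + ∫((-2*y**2 - 10*y + 24)/(y**3 + 2*y**2 - 16*y - 32)) dy + ∫(-2/(y - 3)) dy + ∫(-exp(-4*y)) dy.
Step 5. Evaluate the standard form [assuming y > 3]: now -2*log(y - 3) + 2*log(y + 4) - 2*log(y + 5) + ∫((-2*y**2 - 10*y + 24)/(y**3 + 2*y**2 - 16*y - 32)) dy + ∫(-exp(-4*y)) dy.
Step 6. Decompose ∫((-2*y**2 - 10*y + 24)/(y**3 + 2*y**2 - 16*y - 32)) dy by partial fractions, (-2*y**2 - 10*y + 24)/(y**3 + 2*y**2 - 16*y - 32) = 2/(y + 4) - 3/(y + 2) - 1/(y - 4): now -2*log(y - 3) + 2*log(y + 4) - 2*log(y + 5) + ∫(-1/(y - 4)) dy + ∫(-3/(y + 2)) dy + ∫(2/(y + 4)) dy + ∫(-exp(-4*y)) dy.
Step 7. Evaluate the standard form [assuming y > -2]: now -2*log(y - 3) - 3*log(y + 2) + 2*log(y + 4) - 2*log(y + 5) + ∫(-1/(y - 4)) dy + ∫(2/(y + 4)) dy + ∫(-exp(-4*y)) dy.
Step 8. Evaluate the standard form [assuming y > 4]: now -log(y - 4) - 2*log(y - 3) - 3*log(y + 2) + 2*log(y + 4) - 2*log(y + 5) + ∫(2/(y + 4)) dy + ∫(-exp(-4*y)) dy.
Step 9. Evaluate the standard form [assuming y > -4]: now -log(y - 4) - 2*log(y - 3) - 3*log(y + 2) + 4*log(y + 4) - 2*log(y + 5) + ∫(-exp(-4*y)) dy.
Step 10. Evaluate the standard form: now -log(y - 4) - 2*log(y - 3) - 3*log(y + 2) + 4*log(y + 4) - 2*log(y + 5) + exp(-4*y)/4.
Answer: -log(y - 4) - 2*log(y - 3) - 3*log(y + 2) + 4*log(y + 4) - 2*log(y + 5) + exp(-4*y)/4.
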